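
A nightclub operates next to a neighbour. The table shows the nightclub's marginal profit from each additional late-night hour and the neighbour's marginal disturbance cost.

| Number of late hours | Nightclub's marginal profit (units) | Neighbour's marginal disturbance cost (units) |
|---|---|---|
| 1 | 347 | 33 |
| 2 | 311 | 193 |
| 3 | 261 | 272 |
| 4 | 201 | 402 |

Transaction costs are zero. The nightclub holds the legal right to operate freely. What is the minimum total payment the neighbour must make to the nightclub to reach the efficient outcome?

462

Left alone the nightclub would choose level 4 (marginal profit stays positive).
Efficient level: k* = 2 (marginal profit ≥ marginal disturbance cost through 2).
The neighbour must at least cover the nightclub's forgone profit from cutting 4→2: 261 + 201 = 462.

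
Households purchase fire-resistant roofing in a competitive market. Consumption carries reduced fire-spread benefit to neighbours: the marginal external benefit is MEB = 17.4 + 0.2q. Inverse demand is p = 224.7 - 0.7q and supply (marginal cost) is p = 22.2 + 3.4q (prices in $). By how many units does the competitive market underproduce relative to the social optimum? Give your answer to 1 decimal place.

Market equilibrium (private): 22.2 + 3.4q = 224.7 - 0.7q → q_m = 49.3902.
Social marginal benefit = demand + MEB = 242.1 - 0.5q.
Set SMB = MC: 242.1 - 0.5q = 22.2 + 3.4q → q* = 56.3846.
Gap = |49.3902 − 56.3846| = 6.9944.

7.0 units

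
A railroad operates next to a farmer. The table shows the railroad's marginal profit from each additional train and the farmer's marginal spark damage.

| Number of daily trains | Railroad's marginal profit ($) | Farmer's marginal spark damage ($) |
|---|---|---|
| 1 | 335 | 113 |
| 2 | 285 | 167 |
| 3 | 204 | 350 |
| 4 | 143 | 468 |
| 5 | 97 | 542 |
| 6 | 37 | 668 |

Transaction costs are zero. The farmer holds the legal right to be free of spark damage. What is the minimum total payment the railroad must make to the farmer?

$280

Efficient level: marginal profit ≥ marginal spark damage through level 2, so k* = 2.
With the farmer holding the right, the railroad must at least compensate total damage at k*: 113 + 167 = 280.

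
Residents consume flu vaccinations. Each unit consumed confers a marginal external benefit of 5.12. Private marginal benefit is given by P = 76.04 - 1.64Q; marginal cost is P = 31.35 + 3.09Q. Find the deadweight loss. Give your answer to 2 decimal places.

Market equilibrium (private): 31.35 + 3.09Q = 76.04 - 1.64Q → Q_m = 9.4482.
Social marginal benefit = demand + MEB = 81.16 - 1.64Q.
Set SMB = MC: 81.16 - 1.64Q = 31.35 + 3.09Q → Q* = 10.5307.
Between Q* and Q_m the wedge SMB − MC runs linearly from 0 to MEB(Q_m), so the loss is a triangle.
DWL = ½ × 1.0825 × 5.1200 = 2.7712.

DWL = 2.77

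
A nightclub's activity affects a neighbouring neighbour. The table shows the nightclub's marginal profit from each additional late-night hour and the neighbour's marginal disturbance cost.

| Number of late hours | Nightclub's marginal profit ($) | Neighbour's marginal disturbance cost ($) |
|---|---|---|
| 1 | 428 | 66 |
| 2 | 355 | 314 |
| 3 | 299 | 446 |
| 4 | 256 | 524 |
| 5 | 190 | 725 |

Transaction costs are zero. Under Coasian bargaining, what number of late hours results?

Bargaining reaches the level where marginal profit last exceeds marginal disturbance cost.
That holds through level 2 (355 ≥ 314) but not at 3 (299 < 446).

2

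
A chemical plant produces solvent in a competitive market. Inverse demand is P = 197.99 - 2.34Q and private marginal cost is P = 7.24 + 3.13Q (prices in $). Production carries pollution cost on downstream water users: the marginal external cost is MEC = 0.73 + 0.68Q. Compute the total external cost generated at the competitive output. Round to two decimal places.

$438.92

Market equilibrium (private): 7.24 + 3.13Q = 197.99 - 2.34Q → Q_m = 34.8720.
Total external cost = ∫₀^{Q_m} (0.73 + 0.68Q) dQ = 0.73×34.8720 + ½×0.68×34.8720² = 438.9157.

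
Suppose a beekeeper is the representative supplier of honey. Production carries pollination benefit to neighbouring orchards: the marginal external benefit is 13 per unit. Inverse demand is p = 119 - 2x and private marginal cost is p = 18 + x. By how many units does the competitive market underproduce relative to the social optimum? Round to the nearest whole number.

Market equilibrium (private): 18 + x = 119 - 2x → x_m = 33.6667.
Social marginal cost = private MC − MEB = 5 + x.
Set SMC = demand: 5 + x = 119 - 2x → x* = 38.0000.
Gap = |33.6667 − 38.0000| = 4.3333.

4 units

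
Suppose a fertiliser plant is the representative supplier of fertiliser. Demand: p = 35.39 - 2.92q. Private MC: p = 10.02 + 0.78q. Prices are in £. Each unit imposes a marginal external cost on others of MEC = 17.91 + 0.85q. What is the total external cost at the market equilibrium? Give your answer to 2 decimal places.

Market equilibrium (private): 10.02 + 0.78q = 35.39 - 2.92q → q_m = 6.8568.
Total external cost = ∫₀^{q_m} (17.91 + 0.85q) dq = 17.91×6.8568 + ½×0.85×6.8568² = 142.7870.

£142.79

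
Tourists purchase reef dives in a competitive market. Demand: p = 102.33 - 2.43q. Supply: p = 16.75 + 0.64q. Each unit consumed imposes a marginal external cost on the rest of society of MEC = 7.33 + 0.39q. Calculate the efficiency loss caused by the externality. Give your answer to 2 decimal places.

DWL = 47.88

Market equilibrium (private): 16.75 + 0.64q = 102.33 - 2.43q → q_m = 27.8762.
Social marginal benefit = demand − MEC = 95.00 - 2.82q.
Set SMB = MC: 95.00 - 2.82q = 16.75 + 0.64q → q* = 22.6156.
Between q* and q_m the wedge MC − SMB runs linearly from 0 to MEC(q_m), so the loss is a triangle.
DWL = ½ × 5.2606 × 18.2017 = 47.8759.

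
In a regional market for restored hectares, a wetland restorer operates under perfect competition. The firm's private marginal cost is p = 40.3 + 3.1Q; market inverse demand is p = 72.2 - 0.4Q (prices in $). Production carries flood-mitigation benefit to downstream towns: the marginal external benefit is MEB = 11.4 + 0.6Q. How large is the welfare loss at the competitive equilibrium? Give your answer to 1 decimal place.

DWL = $49.1

Market equilibrium (private): 40.3 + 3.1Q = 72.2 - 0.4Q → Q_m = 9.1143.
Social marginal cost = private MC − MEB = 28.9 + 2.5Q.
Set SMC = demand: 28.9 + 2.5Q = 72.2 - 0.4Q → Q* = 14.9310.
The loss is the area between SMC and demand from Q* to Q_m; with linear curves that's a triangle of height MEB(Q_m).
DWL = ½ × 5.8167 × 16.8686 = 49.0598.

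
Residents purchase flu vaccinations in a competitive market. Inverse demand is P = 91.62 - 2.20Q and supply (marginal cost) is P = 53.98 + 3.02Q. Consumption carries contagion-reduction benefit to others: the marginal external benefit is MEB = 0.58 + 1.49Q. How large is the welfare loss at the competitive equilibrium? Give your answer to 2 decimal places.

Market equilibrium (private): 53.98 + 3.02Q = 91.62 - 2.20Q → Q_m = 7.2107.
Social marginal benefit = demand + MEB = 92.20 - 0.71Q.
Set SMB = MC: 92.20 - 0.71Q = 53.98 + 3.02Q → Q* = 10.2466.
The loss is the area between SMB and MC from Q* to Q_m; with linear curves that's a triangle of height MEB(Q_m).
DWL = ½ × 3.0359 × 11.3240 = 17.1893.

DWL = 17.19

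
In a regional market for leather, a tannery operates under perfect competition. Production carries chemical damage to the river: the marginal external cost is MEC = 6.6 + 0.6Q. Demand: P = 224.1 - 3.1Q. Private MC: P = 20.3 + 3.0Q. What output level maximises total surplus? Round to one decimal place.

Social marginal cost = private MC + MEC = 26.9 + 3.6Q.
Set SMC = demand: 26.9 + 3.6Q = 224.1 - 3.1Q → Q* = 29.4328.

Q* = 29.4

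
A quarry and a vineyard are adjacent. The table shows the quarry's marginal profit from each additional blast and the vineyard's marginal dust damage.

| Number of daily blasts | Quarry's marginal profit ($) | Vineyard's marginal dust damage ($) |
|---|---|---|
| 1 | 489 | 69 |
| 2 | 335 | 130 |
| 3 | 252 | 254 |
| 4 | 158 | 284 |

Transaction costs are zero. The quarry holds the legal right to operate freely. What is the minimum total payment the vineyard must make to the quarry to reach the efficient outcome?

Left alone the quarry would choose level 4 (marginal profit stays positive).
Efficient level: k* = 2 (marginal profit ≥ marginal dust damage through 2).
The vineyard must at least cover the quarry's forgone profit from cutting 4→2: 252 + 158 = 410.

$410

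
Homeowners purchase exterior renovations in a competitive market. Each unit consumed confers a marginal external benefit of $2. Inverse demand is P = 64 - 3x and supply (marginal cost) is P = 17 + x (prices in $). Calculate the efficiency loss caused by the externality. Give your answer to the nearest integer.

DWL = $1

Market equilibrium (private): 17 + x = 64 - 3x → x_m = 11.7500.
Social marginal benefit = demand + MEB = 66 - 3x.
Set SMB = MC: 66 - 3x = 17 + x → x* = 12.2500.
Between x* and x_m the wedge SMB − MC runs linearly from 0 to MEB(x_m), so the loss is a triangle.
DWL = ½ × 0.5000 × 2.0000 = 0.5000.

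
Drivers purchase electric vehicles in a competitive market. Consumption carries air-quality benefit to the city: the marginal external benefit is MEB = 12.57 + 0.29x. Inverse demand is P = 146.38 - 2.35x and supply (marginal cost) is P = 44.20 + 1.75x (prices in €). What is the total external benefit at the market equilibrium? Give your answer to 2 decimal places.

€403.33

Market equilibrium (private): 44.20 + 1.75x = 146.38 - 2.35x → x_m = 24.9220.
Total external benefit = ∫₀^{x_m} (12.57 + 0.29x) dx = 12.57×24.9220 + ½×0.29×24.9220² = 403.3299.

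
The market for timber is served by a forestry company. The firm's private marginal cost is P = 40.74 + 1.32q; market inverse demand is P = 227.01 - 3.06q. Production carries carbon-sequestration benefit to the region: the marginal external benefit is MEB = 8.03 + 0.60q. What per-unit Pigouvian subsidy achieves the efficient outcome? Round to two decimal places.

subsidy = 38.87 per unit

Social marginal cost = private MC − MEB = 32.71 + 0.72q.
Set SMC = demand: 32.71 + 0.72q = 227.01 - 3.06q → q* = 51.4021.
The Pigouvian subsidy equals MEB at q*: 8.03 + 0.60×51.4021 = 38.8713.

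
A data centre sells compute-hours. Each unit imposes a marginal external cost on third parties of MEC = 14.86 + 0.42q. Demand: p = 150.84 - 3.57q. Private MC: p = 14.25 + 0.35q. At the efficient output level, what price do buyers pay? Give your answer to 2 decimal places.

Social marginal cost = private MC + MEC = 29.11 + 0.77q.
Set SMC = demand: 29.11 + 0.77q = 150.84 - 3.57q → q* = 28.0484.
Consumer price on the demand curve at q*: 150.84 − 3.57×28.0484 = 50.7072.

P = 50.71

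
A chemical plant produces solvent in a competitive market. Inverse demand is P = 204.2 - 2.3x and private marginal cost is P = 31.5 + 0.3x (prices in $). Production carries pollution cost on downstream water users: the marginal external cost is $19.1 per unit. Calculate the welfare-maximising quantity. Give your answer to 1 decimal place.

Social marginal cost = private MC + MEC = 50.6 + 0.3x.
Set SMC = demand: 50.6 + 0.3x = 204.2 - 2.3x → x* = 59.0769.

x* = 59.1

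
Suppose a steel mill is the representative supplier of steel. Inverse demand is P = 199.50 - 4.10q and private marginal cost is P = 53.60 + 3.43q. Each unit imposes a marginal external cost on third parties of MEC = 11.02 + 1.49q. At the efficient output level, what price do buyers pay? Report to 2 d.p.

Social marginal cost = private MC + MEC = 64.62 + 4.92q.
Set SMC = demand: 64.62 + 4.92q = 199.50 - 4.10q → q* = 14.9534.
Consumer price on the demand curve at q*: 199.50 − 4.10×14.9534 = 138.1911.

P = 138.19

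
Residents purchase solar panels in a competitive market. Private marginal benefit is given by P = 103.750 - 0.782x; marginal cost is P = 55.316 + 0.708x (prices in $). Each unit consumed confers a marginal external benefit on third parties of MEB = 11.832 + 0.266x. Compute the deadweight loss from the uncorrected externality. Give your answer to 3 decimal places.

DWL = $171.313

Market equilibrium (private): 55.316 + 0.708x = 103.750 - 0.782x → x_m = 32.5060.
Social marginal benefit = demand + MEB = 115.582 - 0.516x.
Set SMB = MC: 115.582 - 0.516x = 55.316 + 0.708x → x* = 49.2369.
The welfare-loss triangle has base |x_m − x*| and height MEB(x_m) (the vertical gap between SMB and MC is zero at x* and MEB at x_m).
DWL = ½ × 16.7309 × 20.4786 = 171.3127.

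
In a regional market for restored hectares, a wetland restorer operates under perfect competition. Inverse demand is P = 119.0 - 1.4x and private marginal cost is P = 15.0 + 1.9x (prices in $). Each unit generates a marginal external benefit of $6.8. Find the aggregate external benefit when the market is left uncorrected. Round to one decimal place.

$214.3

Market equilibrium (private): 15.0 + 1.9x = 119.0 - 1.4x → x_m = 31.5152.
Total external benefit = MEB × x_m = 6.8 × 31.5152 = 214.3034.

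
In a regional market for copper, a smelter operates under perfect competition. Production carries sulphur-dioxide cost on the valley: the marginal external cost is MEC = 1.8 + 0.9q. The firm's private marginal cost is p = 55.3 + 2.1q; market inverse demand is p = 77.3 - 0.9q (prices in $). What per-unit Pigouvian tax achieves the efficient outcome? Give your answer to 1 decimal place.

Social marginal cost = private MC + MEC = 57.1 + 3.0q.
Set SMC = demand: 57.1 + 3.0q = 77.3 - 0.9q → q* = 5.1795.
The Pigouvian tax equals MEC at q*: 1.8 + 0.9×5.1795 = 6.4616.

tax = $6.5 per unit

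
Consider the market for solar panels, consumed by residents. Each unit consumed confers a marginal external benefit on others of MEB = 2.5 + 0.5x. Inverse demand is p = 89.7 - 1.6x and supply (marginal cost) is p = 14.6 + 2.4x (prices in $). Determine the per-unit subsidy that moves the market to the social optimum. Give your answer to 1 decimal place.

Social marginal benefit = demand + MEB = 92.2 - 1.1x.
Set SMB = MC: 92.2 - 1.1x = 14.6 + 2.4x → x* = 22.1714.
The Pigouvian subsidy equals MEB at x*: 2.5 + 0.5×22.1714 = 13.5857.

subsidy = $13.6 per unit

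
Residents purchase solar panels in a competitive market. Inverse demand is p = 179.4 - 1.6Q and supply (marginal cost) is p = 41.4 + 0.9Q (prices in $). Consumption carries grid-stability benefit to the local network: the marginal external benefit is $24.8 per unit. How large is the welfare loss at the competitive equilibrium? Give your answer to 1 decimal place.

Market equilibrium (private): 41.4 + 0.9Q = 179.4 - 1.6Q → Q_m = 55.2000.
Social marginal benefit = demand + MEB = 204.2 - 1.6Q.
Set SMB = MC: 204.2 - 1.6Q = 41.4 + 0.9Q → Q* = 65.1200.
The welfare-loss triangle has base |Q_m − Q*| and height MEB(Q_m) (the vertical gap between SMB and MC is zero at Q* and MEB at Q_m).
DWL = ½ × 9.9200 × 24.8000 = 123.0080.

DWL = $123.0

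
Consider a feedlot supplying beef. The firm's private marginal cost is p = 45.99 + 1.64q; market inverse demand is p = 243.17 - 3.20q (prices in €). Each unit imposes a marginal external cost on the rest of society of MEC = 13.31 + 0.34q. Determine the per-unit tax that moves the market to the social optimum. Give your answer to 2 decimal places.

tax = €25.38 per unit

Social marginal cost = private MC + MEC = 59.30 + 1.98q.
Set SMC = demand: 59.30 + 1.98q = 243.17 - 3.20q → q* = 35.4961.
The Pigouvian tax equals MEC at q*: 13.31 + 0.34×35.4961 = 25.3787.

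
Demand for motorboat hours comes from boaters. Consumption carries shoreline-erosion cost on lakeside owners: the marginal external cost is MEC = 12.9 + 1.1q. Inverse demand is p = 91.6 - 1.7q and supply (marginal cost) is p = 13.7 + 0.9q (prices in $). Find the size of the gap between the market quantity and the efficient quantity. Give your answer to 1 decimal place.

12.4 units

Market equilibrium (private): 13.7 + 0.9q = 91.6 - 1.7q → q_m = 29.9615.
Social marginal benefit = demand − MEC = 78.7 - 2.8q.
Set SMB = MC: 78.7 - 2.8q = 13.7 + 0.9q → q* = 17.5676.
Gap = |29.9615 − 17.5676| = 12.3939.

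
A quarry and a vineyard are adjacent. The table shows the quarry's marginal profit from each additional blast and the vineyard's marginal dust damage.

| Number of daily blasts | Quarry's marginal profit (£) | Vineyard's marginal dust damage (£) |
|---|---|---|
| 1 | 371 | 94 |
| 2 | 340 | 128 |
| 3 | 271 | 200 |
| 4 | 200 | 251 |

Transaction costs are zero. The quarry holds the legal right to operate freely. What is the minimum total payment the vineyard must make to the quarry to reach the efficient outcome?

Left alone the quarry would choose level 4 (marginal profit stays positive).
Efficient level: k* = 3 (marginal profit ≥ marginal dust damage through 3).
The vineyard must at least cover the quarry's forgone profit from cutting 4→3: 200 = 200.

£200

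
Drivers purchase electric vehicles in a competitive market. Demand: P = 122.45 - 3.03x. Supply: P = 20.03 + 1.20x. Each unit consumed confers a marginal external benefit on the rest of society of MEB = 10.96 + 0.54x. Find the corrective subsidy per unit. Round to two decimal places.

subsidy = 27.55 per unit

Social marginal benefit = demand + MEB = 133.41 - 2.49x.
Set SMB = MC: 133.41 - 2.49x = 20.03 + 1.20x → x* = 30.7263.
The Pigouvian subsidy equals MEB at x*: 10.96 + 0.54×30.7263 = 27.5522.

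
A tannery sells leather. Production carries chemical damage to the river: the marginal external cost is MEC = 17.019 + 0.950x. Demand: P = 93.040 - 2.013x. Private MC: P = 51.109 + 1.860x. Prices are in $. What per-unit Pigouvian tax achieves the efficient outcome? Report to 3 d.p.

tax = $21.926 per unit

Social marginal cost = private MC + MEC = 68.128 + 2.810x.
Set SMC = demand: 68.128 + 2.810x = 93.040 - 2.013x → x* = 5.1652.
The Pigouvian tax equals MEC at x*: 17.019 + 0.950×5.1652 = 21.9259.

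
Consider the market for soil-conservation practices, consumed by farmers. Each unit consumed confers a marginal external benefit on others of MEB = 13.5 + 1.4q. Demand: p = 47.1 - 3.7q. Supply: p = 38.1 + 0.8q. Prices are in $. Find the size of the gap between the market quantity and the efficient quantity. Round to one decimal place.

Market equilibrium (private): 38.1 + 0.8q = 47.1 - 3.7q → q_m = 2.0000.
Social marginal benefit = demand + MEB = 60.6 - 2.3q.
Set SMB = MC: 60.6 - 2.3q = 38.1 + 0.8q → q* = 7.2581.
Gap = |2.0000 − 7.2581| = 5.2581.

5.3 units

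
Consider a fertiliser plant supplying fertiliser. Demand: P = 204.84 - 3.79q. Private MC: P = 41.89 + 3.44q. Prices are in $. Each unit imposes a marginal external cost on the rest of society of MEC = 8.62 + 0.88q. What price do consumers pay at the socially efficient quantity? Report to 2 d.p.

P = $132.72

Social marginal cost = private MC + MEC = 50.51 + 4.32q.
Set SMC = demand: 50.51 + 4.32q = 204.84 - 3.79q → q* = 19.0296.
Consumer price on the demand curve at q*: 204.84 − 3.79×19.0296 = 132.7178.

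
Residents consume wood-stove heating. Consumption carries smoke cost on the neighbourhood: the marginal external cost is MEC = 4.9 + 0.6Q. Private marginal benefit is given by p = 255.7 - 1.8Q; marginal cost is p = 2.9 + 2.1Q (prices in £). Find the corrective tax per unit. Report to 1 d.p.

Social marginal benefit = demand − MEC = 250.8 - 2.4Q.
Set SMB = MC: 250.8 - 2.4Q = 2.9 + 2.1Q → Q* = 55.0889.
The Pigouvian tax equals MEC at Q*: 4.9 + 0.6×55.0889 = 37.9533.

tax = £38.0 per unit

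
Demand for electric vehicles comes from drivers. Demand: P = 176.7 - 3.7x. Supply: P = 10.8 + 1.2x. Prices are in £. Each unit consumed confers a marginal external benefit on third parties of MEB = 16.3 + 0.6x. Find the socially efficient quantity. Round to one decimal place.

x* = 42.4

Social marginal benefit = demand + MEB = 193.0 - 3.1x.
Set SMB = MC: 193.0 - 3.1x = 10.8 + 1.2x → x* = 42.3721.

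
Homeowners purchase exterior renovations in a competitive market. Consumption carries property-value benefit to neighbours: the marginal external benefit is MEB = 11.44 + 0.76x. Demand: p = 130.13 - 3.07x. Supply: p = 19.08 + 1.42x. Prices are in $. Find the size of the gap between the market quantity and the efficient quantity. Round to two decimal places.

8.11 units

Market equilibrium (private): 19.08 + 1.42x = 130.13 - 3.07x → x_m = 24.7327.
Social marginal benefit = demand + MEB = 141.57 - 2.31x.
Set SMB = MC: 141.57 - 2.31x = 19.08 + 1.42x → x* = 32.8391.
Gap = |24.7327 − 32.8391| = 8.1064.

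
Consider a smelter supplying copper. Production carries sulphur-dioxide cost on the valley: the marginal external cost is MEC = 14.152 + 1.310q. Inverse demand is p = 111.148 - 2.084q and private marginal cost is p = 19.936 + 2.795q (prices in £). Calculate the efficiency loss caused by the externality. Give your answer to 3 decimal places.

Market equilibrium (private): 19.936 + 2.795q = 111.148 - 2.084q → q_m = 18.6948.
Social marginal cost = private MC + MEC = 34.088 + 4.105q.
Set SMC = demand: 34.088 + 4.105q = 111.148 - 2.084q → q* = 12.4511.
The loss is the area between SMC and demand from q* to q_m; with linear curves that's a triangle of height MEC(q_m).
DWL = ½ × 6.2437 × 38.6422 = 120.6352.

DWL = £120.635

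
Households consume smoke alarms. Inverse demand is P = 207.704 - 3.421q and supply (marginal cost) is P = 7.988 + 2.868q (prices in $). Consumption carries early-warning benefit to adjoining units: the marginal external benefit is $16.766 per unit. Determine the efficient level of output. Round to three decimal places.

Social marginal benefit = demand + MEB = 224.470 - 3.421q.
Set SMB = MC: 224.470 - 3.421q = 7.988 + 2.868q → q* = 34.4223.

q* = 34.422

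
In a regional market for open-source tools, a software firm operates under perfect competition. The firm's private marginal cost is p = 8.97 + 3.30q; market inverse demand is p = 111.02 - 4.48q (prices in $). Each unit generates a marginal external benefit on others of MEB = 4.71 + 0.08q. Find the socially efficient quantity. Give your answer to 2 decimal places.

q* = 13.86

Social marginal cost = private MC − MEB = 4.26 + 3.22q.
Set SMC = demand: 4.26 + 3.22q = 111.02 - 4.48q → q* = 13.8649.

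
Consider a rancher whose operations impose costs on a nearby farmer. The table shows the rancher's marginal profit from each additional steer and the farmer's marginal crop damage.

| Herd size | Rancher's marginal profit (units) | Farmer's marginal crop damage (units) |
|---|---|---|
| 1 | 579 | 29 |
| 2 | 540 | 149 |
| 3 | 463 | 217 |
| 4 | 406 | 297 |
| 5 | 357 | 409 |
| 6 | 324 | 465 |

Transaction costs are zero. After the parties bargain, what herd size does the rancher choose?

Bargaining reaches the level where marginal profit last exceeds marginal crop damage.
That holds through level 4 (406 ≥ 297) but not at 5 (357 < 409).

4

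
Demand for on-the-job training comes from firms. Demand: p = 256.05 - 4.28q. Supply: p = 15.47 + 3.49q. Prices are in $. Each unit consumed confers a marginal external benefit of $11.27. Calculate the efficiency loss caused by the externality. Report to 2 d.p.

DWL = $8.17

Market equilibrium (private): 15.47 + 3.49q = 256.05 - 4.28q → q_m = 30.9627.
Social marginal benefit = demand + MEB = 267.32 - 4.28q.
Set SMB = MC: 267.32 - 4.28q = 15.47 + 3.49q → q* = 32.4131.
The loss is the area between SMB and MC from q* to q_m; with linear curves that's a triangle of height MEB(q_m).
DWL = ½ × 1.4504 × 11.2700 = 8.1730.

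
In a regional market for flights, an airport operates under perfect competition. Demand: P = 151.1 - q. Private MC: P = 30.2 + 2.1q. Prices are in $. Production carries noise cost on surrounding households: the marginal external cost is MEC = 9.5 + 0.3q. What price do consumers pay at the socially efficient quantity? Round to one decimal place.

P = $118.3

Social marginal cost = private MC + MEC = 39.7 + 2.4q.
Set SMC = demand: 39.7 + 2.4q = 151.1 - q → q* = 32.7647.
Consumer price on the demand curve at q*: 151.1 − 1.0×32.7647 = 118.3353.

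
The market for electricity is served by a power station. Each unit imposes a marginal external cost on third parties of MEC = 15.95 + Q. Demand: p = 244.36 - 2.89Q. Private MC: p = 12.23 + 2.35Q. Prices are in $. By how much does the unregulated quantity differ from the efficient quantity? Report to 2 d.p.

9.66 units

Market equilibrium (private): 12.23 + 2.35Q = 244.36 - 2.89Q → Q_m = 44.2996.
Social marginal cost = private MC + MEC = 28.18 + 3.35Q.
Set SMC = demand: 28.18 + 3.35Q = 244.36 - 2.89Q → Q* = 34.6442.
Gap = |44.2996 − 34.6442| = 9.6554.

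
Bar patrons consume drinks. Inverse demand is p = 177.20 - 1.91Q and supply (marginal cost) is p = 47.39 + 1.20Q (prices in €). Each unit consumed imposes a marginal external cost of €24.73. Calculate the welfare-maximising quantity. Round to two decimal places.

Social marginal benefit = demand − MEC = 152.47 - 1.91Q.
Set SMB = MC: 152.47 - 1.91Q = 47.39 + 1.20Q → Q* = 33.7878.

Q* = 33.79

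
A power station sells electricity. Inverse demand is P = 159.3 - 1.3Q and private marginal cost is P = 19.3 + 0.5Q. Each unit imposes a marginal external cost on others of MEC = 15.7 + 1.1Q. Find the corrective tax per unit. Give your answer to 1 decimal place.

Social marginal cost = private MC + MEC = 35.0 + 1.6Q.
Set SMC = demand: 35.0 + 1.6Q = 159.3 - 1.3Q → Q* = 42.8621.
The Pigouvian tax equals MEC at Q*: 15.7 + 1.1×42.8621 = 62.8483.

tax = 62.8 per unit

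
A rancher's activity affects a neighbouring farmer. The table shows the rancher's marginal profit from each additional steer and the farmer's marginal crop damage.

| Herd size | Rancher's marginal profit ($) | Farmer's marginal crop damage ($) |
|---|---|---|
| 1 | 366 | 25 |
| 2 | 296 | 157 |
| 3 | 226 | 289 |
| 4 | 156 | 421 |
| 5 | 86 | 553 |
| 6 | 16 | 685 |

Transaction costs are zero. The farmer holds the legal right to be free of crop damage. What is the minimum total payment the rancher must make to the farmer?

$182

Efficient level: marginal profit ≥ marginal crop damage through level 2, so k* = 2.
With the farmer holding the right, the rancher must at least compensate total damage at k*: 25 + 157 = 182.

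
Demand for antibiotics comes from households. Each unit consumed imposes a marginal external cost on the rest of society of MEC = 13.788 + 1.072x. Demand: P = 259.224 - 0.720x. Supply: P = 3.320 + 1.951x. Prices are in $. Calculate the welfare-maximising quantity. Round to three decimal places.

x* = 64.685

Social marginal benefit = demand − MEC = 245.436 - 1.792x.
Set SMB = MC: 245.436 - 1.792x = 3.320 + 1.951x → x* = 64.6850.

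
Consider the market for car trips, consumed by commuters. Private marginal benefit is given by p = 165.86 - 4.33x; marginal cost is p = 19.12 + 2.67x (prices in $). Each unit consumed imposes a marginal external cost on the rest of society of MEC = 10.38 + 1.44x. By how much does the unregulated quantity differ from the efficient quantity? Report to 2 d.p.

Market equilibrium (private): 19.12 + 2.67x = 165.86 - 4.33x → x_m = 20.9629.
Social marginal benefit = demand − MEC = 155.48 - 5.77x.
Set SMB = MC: 155.48 - 5.77x = 19.12 + 2.67x → x* = 16.1564.
Gap = |20.9629 − 16.1564| = 4.8065.

4.81 units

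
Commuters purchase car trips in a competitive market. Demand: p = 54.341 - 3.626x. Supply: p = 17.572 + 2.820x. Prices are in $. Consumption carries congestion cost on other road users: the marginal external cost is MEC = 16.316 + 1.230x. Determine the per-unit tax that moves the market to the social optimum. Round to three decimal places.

tax = $19.593 per unit

Social marginal benefit = demand − MEC = 38.025 - 4.856x.
Set SMB = MC: 38.025 - 4.856x = 17.572 + 2.820x → x* = 2.6645.
The Pigouvian tax equals MEC at x*: 16.316 + 1.230×2.6645 = 19.5933.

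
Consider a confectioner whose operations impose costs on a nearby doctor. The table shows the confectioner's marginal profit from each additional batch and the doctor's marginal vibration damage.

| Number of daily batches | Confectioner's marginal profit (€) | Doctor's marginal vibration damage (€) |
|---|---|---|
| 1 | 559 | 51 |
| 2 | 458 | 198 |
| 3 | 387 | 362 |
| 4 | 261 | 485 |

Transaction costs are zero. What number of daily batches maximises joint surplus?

3

Bargaining reaches the level where marginal profit last exceeds marginal vibration damage.
That holds through level 3 (387 ≥ 362) but not at 4 (261 < 485).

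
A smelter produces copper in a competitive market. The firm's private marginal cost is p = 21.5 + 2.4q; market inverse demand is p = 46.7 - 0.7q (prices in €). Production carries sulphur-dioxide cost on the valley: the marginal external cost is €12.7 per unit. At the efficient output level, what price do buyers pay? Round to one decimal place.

P = €43.9

Social marginal cost = private MC + MEC = 34.2 + 2.4q.
Set SMC = demand: 34.2 + 2.4q = 46.7 - 0.7q → q* = 4.0323.
Consumer price on the demand curve at q*: 46.7 − 0.7×4.0323 = 43.8774.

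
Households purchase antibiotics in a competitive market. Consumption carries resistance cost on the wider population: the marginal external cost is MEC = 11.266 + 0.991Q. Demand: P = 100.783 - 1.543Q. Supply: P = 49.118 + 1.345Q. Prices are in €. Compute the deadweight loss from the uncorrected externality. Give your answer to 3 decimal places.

DWL = €108.363

Market equilibrium (private): 49.118 + 1.345Q = 100.783 - 1.543Q → Q_m = 17.8895.
Social marginal benefit = demand − MEC = 89.517 - 2.534Q.
Set SMB = MC: 89.517 - 2.534Q = 49.118 + 1.345Q → Q* = 10.4148.
Height of the DWL triangle at Q_m is MC(Q_m) − SMB(Q_m) = MEC(Q_m) = 28.9945.
DWL = ½ × 7.4747 × 28.9945 = 108.3626.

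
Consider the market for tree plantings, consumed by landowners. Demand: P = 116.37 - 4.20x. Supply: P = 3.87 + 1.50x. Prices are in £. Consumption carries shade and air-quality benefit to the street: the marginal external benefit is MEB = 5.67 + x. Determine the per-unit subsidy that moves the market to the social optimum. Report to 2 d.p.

subsidy = £30.81 per unit

Social marginal benefit = demand + MEB = 122.04 - 3.20x.
Set SMB = MC: 122.04 - 3.20x = 3.87 + 1.50x → x* = 25.1426.
The Pigouvian subsidy equals MEB at x*: 5.67 + 1.00×25.1426 = 30.8126.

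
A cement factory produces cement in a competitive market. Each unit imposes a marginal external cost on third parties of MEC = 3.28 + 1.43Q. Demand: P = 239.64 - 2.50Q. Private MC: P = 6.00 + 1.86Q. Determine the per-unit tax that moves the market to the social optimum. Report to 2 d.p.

tax = 60.17 per unit

Social marginal cost = private MC + MEC = 9.28 + 3.29Q.
Set SMC = demand: 9.28 + 3.29Q = 239.64 - 2.50Q → Q* = 39.7858.
The Pigouvian tax equals MEC at Q*: 3.28 + 1.43×39.7858 = 60.1737.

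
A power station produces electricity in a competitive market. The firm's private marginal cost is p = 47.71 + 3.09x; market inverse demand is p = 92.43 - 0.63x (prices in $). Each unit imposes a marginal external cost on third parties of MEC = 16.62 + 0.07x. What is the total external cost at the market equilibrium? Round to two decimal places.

Market equilibrium (private): 47.71 + 3.09x = 92.43 - 0.63x → x_m = 12.0215.
Total external cost = ∫₀^{x_m} (16.62 + 0.07x) dx = 16.62×12.0215 + ½×0.07×12.0215² = 204.8554.

$204.86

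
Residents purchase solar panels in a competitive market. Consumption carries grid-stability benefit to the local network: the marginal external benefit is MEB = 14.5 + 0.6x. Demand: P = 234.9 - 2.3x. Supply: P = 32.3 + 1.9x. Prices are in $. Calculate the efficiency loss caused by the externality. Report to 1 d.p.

DWL = $262.1

Market equilibrium (private): 32.3 + 1.9x = 234.9 - 2.3x → x_m = 48.2381.
Social marginal benefit = demand + MEB = 249.4 - 1.7x.
Set SMB = MC: 249.4 - 1.7x = 32.3 + 1.9x → x* = 60.3056.
Height of the DWL triangle at x_m is SMB(x_m) − MC(x_m) = MEB(x_m) = 43.4429.
DWL = ½ × 12.0675 × 43.4429 = 262.1236.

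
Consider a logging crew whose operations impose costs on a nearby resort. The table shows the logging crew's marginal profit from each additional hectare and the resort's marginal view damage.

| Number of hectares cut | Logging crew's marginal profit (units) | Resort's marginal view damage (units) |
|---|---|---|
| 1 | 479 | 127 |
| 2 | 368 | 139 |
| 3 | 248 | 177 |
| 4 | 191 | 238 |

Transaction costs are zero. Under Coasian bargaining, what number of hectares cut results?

3

Bargaining reaches the level where marginal profit last exceeds marginal view damage.
That holds through level 3 (248 ≥ 177) but not at 4 (191 < 238).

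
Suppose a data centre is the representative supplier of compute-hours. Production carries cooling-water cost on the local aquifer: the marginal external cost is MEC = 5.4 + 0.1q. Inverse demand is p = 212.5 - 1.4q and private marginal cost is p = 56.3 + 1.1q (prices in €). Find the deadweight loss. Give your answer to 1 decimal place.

DWL = €26.1

Market equilibrium (private): 56.3 + 1.1q = 212.5 - 1.4q → q_m = 62.4800.
Social marginal cost = private MC + MEC = 61.7 + 1.2q.
Set SMC = demand: 61.7 + 1.2q = 212.5 - 1.4q → q* = 58.0000.
The loss is the area between SMC and demand from q* to q_m; with linear curves that's a triangle of height MEC(q_m).
DWL = ½ × 4.4800 × 11.6480 = 26.0915.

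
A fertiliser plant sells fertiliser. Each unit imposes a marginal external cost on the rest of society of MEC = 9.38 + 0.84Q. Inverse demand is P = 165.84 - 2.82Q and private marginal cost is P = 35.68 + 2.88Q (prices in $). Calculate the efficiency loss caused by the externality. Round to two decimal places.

DWL = $62.37

Market equilibrium (private): 35.68 + 2.88Q = 165.84 - 2.82Q → Q_m = 22.8351.
Social marginal cost = private MC + MEC = 45.06 + 3.72Q.
Set SMC = demand: 45.06 + 3.72Q = 165.84 - 2.82Q → Q* = 18.4679.
The loss is the area between SMC and demand from Q* to Q_m; with linear curves that's a triangle of height MEC(Q_m).
DWL = ½ × 4.3672 × 28.5615 = 62.3669.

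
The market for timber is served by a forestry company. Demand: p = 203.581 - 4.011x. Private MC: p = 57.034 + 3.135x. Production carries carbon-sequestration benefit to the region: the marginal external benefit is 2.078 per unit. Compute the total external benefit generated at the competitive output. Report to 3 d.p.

42.615

Market equilibrium (private): 57.034 + 3.135x = 203.581 - 4.011x → x_m = 20.5076.
Total external benefit = MEB × x_m = 2.078 × 20.5076 = 42.6148.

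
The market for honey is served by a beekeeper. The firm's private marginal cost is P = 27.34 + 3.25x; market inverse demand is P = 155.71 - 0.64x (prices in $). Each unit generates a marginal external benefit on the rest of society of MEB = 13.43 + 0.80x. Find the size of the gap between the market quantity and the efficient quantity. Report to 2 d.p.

12.89 units

Market equilibrium (private): 27.34 + 3.25x = 155.71 - 0.64x → x_m = 33.0000.
Social marginal cost = private MC − MEB = 13.91 + 2.45x.
Set SMC = demand: 13.91 + 2.45x = 155.71 - 0.64x → x* = 45.8900.
Gap = |33.0000 − 45.8900| = 12.8900.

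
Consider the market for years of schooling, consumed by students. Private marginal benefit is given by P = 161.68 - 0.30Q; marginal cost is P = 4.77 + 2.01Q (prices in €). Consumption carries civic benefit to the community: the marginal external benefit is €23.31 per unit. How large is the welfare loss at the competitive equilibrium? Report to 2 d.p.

DWL = €117.61

Market equilibrium (private): 4.77 + 2.01Q = 161.68 - 0.30Q → Q_m = 67.9264.
Social marginal benefit = demand + MEB = 184.99 - 0.30Q.
Set SMB = MC: 184.99 - 0.30Q = 4.77 + 2.01Q → Q* = 78.0173.
Height of the DWL triangle at Q_m is SMB(Q_m) − MC(Q_m) = MEB(Q_m) = 23.3100.
DWL = ½ × 10.0909 × 23.3100 = 117.6094.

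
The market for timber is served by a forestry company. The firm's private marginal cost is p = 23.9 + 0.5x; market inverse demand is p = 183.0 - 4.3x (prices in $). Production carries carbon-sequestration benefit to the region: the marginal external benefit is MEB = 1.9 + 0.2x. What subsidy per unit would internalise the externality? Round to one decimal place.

subsidy = $8.9 per unit

Social marginal cost = private MC − MEB = 22.0 + 0.3x.
Set SMC = demand: 22.0 + 0.3x = 183.0 - 4.3x → x* = 35.0000.
The Pigouvian subsidy equals MEB at x*: 1.9 + 0.2×35.0000 = 8.9000.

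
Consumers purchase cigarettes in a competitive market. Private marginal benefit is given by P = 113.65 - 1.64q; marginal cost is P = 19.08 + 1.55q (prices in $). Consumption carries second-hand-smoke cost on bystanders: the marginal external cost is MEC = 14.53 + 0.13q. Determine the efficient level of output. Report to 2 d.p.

q* = 24.11

Social marginal benefit = demand − MEC = 99.12 - 1.77q.
Set SMB = MC: 99.12 - 1.77q = 19.08 + 1.55q → q* = 24.1084.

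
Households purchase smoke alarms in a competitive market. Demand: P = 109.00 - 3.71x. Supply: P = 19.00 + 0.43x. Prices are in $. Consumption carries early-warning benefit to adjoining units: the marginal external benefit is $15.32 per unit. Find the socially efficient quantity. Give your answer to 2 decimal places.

x* = 25.44

Social marginal benefit = demand + MEB = 124.32 - 3.71x.
Set SMB = MC: 124.32 - 3.71x = 19.00 + 0.43x → x* = 25.4396.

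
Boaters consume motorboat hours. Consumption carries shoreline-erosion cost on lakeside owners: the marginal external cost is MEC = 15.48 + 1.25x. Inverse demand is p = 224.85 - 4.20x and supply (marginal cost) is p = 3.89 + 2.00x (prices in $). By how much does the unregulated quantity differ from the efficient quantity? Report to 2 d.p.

8.06 units

Market equilibrium (private): 3.89 + 2.00x = 224.85 - 4.20x → x_m = 35.6387.
Social marginal benefit = demand − MEC = 209.37 - 5.45x.
Set SMB = MC: 209.37 - 5.45x = 3.89 + 2.00x → x* = 27.5812.
Gap = |35.6387 − 27.5812| = 8.0575.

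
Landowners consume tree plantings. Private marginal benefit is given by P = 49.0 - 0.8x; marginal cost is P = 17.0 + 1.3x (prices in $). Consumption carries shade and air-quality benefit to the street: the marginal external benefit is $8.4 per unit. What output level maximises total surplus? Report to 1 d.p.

Social marginal benefit = demand + MEB = 57.4 - 0.8x.
Set SMB = MC: 57.4 - 0.8x = 17.0 + 1.3x → x* = 19.2381.

x* = 19.2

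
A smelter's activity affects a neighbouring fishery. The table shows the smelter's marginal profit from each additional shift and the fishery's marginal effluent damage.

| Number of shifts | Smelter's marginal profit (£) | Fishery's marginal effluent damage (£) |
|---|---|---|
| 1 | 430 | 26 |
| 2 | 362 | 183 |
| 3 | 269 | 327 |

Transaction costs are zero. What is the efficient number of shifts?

Bargaining reaches the level where marginal profit last exceeds marginal effluent damage.
That holds through level 2 (362 ≥ 183) but not at 3 (269 < 327).

2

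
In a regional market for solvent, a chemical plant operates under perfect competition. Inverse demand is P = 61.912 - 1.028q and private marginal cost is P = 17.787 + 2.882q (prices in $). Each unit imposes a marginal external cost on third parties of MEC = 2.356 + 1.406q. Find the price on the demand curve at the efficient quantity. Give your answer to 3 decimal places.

Social marginal cost = private MC + MEC = 20.143 + 4.288q.
Set SMC = demand: 20.143 + 4.288q = 61.912 - 1.028q → q* = 7.8572.
Consumer price on the demand curve at q*: 61.912 − 1.028×7.8572 = 53.8348.

P = $53.835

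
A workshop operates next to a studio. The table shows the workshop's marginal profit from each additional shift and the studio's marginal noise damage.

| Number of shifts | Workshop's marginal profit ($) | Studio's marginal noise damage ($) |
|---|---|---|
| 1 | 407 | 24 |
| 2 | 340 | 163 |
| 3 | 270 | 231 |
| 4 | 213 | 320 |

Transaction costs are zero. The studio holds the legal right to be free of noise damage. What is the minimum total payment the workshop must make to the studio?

Efficient level: marginal profit ≥ marginal noise damage through level 3, so k* = 3.
With the studio holding the right, the workshop must at least compensate total damage at k*: 24 + 163 + 231 = 418.

$418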